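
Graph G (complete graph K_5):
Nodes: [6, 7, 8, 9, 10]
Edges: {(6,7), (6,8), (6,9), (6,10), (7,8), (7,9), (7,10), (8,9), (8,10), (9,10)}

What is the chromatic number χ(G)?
Clique number ω(G) = 5 (lower bound: χ ≥ ω).
The clique on [6, 7, 8, 9, 10] has size 5, forcing χ ≥ 5, and the coloring below uses 5 colors, so χ(G) = 5.
A valid 5-coloring: color 1: [10]; color 2: [9]; color 3: [6]; color 4: [7]; color 5: [8].

χ(G) = 5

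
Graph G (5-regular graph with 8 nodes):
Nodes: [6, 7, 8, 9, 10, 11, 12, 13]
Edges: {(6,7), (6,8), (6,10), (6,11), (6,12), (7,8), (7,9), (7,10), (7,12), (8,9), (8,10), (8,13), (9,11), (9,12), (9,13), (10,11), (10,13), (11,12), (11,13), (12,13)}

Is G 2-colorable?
The clique on vertices [9, 11, 12, 13] has size 4 > 2, so it alone needs 4 colors.

No, G is not 2-colorable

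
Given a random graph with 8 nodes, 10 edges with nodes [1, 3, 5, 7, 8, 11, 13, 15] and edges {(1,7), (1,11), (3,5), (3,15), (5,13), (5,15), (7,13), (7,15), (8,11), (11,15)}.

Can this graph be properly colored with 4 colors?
A valid 4-coloring: color 1: [1, 8, 13, 15]; color 2: [5, 7, 11]; color 3: [3].
(χ(G) = 3 ≤ 4.)

Yes, G is 4-colorable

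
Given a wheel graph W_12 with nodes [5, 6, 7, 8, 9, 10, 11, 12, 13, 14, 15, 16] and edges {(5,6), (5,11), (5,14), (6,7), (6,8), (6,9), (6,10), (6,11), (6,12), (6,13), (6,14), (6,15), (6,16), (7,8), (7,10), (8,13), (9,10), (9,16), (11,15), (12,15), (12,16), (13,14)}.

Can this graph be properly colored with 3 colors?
No, G is not 3-colorable

Odd cycle [15, 11, 5, 14, 13, 8, 7, 10, 9, 16, 12] needs 3 colors (χ ≥ 3).
Vertex 6 is adjacent to every vertex of [5, 7, 8, 9, 10, 11, 12, 13, 14, 15, 16], which already need 3 colors among themselves, so 6 needs a new color (χ ≥ 4).
Hence χ(G) ≥ 4 > 3, so no proper 3-coloring exists.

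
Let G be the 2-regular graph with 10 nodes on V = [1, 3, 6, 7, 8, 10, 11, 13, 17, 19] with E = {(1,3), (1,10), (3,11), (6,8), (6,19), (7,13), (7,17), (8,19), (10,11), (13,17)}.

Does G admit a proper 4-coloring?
Yes, G is 4-colorable

A valid 4-coloring: color 1: [1, 8, 11, 13]; color 2: [3, 6, 10, 17]; color 3: [7, 19].
(χ(G) = 3 ≤ 4.)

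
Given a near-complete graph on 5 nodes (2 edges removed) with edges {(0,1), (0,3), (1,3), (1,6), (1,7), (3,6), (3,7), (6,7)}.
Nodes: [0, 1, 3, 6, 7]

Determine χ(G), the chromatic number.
χ(G) = 4

Clique number ω(G) = 4 (lower bound: χ ≥ ω).
The clique on [1, 3, 6, 7] has size 4, forcing χ ≥ 4, and the coloring below uses 4 colors, so χ(G) = 4.
A valid 4-coloring: color 1: [1]; color 2: [3]; color 3: [0, 6]; color 4: [7].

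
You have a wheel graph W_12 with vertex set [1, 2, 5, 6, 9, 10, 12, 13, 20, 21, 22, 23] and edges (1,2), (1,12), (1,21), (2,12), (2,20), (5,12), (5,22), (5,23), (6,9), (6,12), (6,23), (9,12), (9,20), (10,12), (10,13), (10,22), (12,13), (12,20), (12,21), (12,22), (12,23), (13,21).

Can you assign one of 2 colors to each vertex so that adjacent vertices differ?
No, G is not 2-colorable

The clique on vertices [1, 2, 12] has size 3 > 2, so it alone needs 3 colors.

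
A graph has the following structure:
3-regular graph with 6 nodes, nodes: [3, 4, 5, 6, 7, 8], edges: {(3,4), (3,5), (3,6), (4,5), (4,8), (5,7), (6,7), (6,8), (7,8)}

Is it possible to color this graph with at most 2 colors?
The clique on vertices [6, 7, 8] has size 3 > 2, so it alone needs 3 colors.

No, G is not 2-colorable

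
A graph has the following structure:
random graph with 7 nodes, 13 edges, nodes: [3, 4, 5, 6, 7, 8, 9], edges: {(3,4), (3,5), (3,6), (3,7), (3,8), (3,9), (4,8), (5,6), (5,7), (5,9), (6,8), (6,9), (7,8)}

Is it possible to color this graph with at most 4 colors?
Yes, G is 4-colorable

A valid 4-coloring: color 1: [3]; color 2: [5, 8]; color 3: [4, 6, 7]; color 4: [9].
(χ(G) = 4 ≤ 4.)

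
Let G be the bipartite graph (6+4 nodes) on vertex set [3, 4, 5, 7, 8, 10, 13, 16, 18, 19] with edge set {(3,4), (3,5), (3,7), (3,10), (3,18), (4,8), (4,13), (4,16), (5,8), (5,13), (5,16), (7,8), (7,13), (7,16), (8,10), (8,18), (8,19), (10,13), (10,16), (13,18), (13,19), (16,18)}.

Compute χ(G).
χ(G) = 2

Clique number ω(G) = 2 (lower bound: χ ≥ ω).
The graph is bipartite (no odd cycle), so 2 colors suffice: χ(G) = 2.
A valid 2-coloring: color 1: [3, 8, 13, 16]; color 2: [4, 5, 7, 10, 18, 19].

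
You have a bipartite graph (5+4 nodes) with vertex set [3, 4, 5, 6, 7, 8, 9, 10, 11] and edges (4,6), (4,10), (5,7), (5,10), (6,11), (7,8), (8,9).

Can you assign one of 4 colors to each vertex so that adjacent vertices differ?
Yes, G is 4-colorable

A valid 4-coloring: color 1: [3, 4, 5, 8, 11]; color 2: [6, 7, 9, 10].
(χ(G) = 2 ≤ 4.)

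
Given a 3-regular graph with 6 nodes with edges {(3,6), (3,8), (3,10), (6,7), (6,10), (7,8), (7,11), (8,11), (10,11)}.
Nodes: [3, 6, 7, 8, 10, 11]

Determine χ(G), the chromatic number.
χ(G) = 3

Clique number ω(G) = 3 (lower bound: χ ≥ ω).
The clique on [7, 8, 11] has size 3, forcing χ ≥ 3, and the coloring below uses 3 colors, so χ(G) = 3.
A valid 3-coloring: color 1: [8, 10]; color 2: [6, 11]; color 3: [3, 7].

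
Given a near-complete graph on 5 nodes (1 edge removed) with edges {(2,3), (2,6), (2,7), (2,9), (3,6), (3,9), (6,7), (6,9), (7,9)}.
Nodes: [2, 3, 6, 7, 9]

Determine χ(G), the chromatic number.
Clique number ω(G) = 4 (lower bound: χ ≥ ω).
The clique on [2, 3, 6, 9] has size 4, forcing χ ≥ 4, and the coloring below uses 4 colors, so χ(G) = 4.
A valid 4-coloring: color 1: [2]; color 2: [6]; color 3: [9]; color 4: [3, 7].

χ(G) = 4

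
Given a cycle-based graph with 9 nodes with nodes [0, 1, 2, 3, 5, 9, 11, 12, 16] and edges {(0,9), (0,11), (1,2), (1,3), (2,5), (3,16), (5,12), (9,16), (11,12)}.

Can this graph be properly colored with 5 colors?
Yes, G is 5-colorable

A valid 5-coloring: color 1: [0, 1, 5, 16]; color 2: [2, 3, 9, 12]; color 3: [11].
(χ(G) = 3 ≤ 5.)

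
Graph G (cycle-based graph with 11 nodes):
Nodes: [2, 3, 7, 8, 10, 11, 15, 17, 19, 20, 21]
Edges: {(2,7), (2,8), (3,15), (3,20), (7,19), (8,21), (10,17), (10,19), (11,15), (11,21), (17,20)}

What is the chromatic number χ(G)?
χ(G) = 3

Clique number ω(G) = 2 (lower bound: χ ≥ ω).
Odd cycle [8, 2, 7, 19, 10, 17, 20, 3, 15, 11, 21] needs 3 colors (χ ≥ 3).
The coloring below uses 3 colors, so χ(G) = 3.
A valid 3-coloring: color 1: [7, 8, 10, 11, 20]; color 2: [2, 3, 17, 19, 21]; color 3: [15].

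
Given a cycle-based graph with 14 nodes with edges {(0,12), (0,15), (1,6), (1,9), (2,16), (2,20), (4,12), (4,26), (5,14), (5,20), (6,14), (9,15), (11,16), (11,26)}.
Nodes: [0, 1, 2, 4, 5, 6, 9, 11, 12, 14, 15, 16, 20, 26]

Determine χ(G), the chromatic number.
χ(G) = 2

Clique number ω(G) = 2 (lower bound: χ ≥ ω).
The graph is bipartite (no odd cycle), so 2 colors suffice: χ(G) = 2.
A valid 2-coloring: color 1: [1, 12, 14, 15, 16, 20, 26]; color 2: [0, 2, 4, 5, 6, 9, 11].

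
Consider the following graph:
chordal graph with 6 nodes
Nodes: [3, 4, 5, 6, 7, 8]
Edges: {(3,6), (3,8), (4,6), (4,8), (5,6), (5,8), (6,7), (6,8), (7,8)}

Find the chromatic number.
Clique number ω(G) = 3 (lower bound: χ ≥ ω).
The clique on [3, 6, 8] has size 3, forcing χ ≥ 3, and the coloring below uses 3 colors, so χ(G) = 3.
A valid 3-coloring: color 1: [6]; color 2: [8]; color 3: [3, 4, 5, 7].

χ(G) = 3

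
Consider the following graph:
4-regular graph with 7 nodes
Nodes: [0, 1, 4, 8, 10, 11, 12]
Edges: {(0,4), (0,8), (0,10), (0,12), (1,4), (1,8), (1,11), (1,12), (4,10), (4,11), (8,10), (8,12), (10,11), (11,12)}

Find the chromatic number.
Clique number ω(G) = 3 (lower bound: χ ≥ ω).
Suppose a proper 3-coloring c exists. The clique [0, 4, 10] takes 3 distinct colors; by symmetry let c(0) = 1, c(4) = 2, c(10) = 3.
- Vertex 8: neighbors [0, 10] already have colors [1, 3] ⇒ c(8) = 2.
- Vertex 11: neighbors [4, 10] already have colors [2, 3] ⇒ c(11) = 1.
- Vertex 1: neighbors [11, 4] already have colors [1, 2] ⇒ c(1) = 3.
- Vertex 12: neighbors [0, 8, 1] already have colors [1, 2, 3] — all 3 colors blocked. Contradiction.
The forced assignments end in a contradiction, so G has no proper 3-coloring (χ ≥ 4).
The coloring below uses 4 colors, so χ(G) = 4.
A valid 4-coloring: color 1: [4, 8]; color 2: [10, 12]; color 3: [0, 11]; color 4: [1].

χ(G) = 4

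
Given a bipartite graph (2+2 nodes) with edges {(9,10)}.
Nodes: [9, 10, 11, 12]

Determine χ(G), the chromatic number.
Clique number ω(G) = 2 (lower bound: χ ≥ ω).
The graph is bipartite (no odd cycle), so 2 colors suffice: χ(G) = 2.
A valid 2-coloring: color 1: [9, 11, 12]; color 2: [10].

χ(G) = 2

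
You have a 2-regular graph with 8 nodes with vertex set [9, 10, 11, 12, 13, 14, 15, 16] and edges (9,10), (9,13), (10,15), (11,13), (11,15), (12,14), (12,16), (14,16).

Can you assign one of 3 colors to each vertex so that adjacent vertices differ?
Yes, G is 3-colorable

A valid 3-coloring: color 1: [13, 14, 15]; color 2: [9, 11, 16]; color 3: [10, 12].
(χ(G) = 3 ≤ 3.)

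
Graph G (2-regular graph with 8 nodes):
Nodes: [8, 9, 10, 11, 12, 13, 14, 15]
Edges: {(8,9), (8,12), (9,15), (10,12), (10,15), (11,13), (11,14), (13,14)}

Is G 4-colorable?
Yes, G is 4-colorable

A valid 4-coloring: color 1: [9, 10, 14]; color 2: [8, 11, 15]; color 3: [12, 13].
(χ(G) = 3 ≤ 4.)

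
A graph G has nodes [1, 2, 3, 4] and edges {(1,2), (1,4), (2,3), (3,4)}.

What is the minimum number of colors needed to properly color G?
Clique number ω(G) = 2 (lower bound: χ ≥ ω).
The graph is bipartite (no odd cycle), so 2 colors suffice: χ(G) = 2.
A valid 2-coloring: color 1: [1, 3]; color 2: [2, 4].

χ(G) = 2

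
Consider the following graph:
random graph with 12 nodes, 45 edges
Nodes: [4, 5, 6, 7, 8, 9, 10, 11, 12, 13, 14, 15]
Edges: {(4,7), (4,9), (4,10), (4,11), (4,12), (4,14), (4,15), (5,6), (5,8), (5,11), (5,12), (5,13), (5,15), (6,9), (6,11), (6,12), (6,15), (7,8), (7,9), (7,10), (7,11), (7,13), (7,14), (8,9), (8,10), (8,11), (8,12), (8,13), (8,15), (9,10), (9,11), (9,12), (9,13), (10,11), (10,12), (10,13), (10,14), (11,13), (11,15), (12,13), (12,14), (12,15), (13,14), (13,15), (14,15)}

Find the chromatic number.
Clique number ω(G) = 6 (lower bound: χ ≥ ω).
The clique on [7, 8, 9, 10, 11, 13] has size 6, forcing χ ≥ 6, and the coloring below uses 6 colors, so χ(G) = 6.
A valid 6-coloring: color 1: [11, 12]; color 2: [4, 6, 13]; color 3: [8, 14]; color 4: [5, 10]; color 5: [9, 15]; color 6: [7].

χ(G) = 6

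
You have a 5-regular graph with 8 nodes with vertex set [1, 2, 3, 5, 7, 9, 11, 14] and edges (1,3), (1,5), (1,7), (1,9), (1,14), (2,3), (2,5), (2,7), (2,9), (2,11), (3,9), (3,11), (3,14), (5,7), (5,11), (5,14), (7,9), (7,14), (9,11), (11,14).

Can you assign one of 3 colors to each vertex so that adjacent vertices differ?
No, G is not 3-colorable

The clique on vertices [1, 5, 7, 14] has size 4 > 3, so it alone needs 4 colors.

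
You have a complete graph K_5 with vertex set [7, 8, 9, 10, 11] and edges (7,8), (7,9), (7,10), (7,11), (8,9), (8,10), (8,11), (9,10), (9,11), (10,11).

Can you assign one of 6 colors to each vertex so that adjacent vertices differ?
Yes, G is 6-colorable

A valid 6-coloring: color 1: [7]; color 2: [10]; color 3: [11]; color 4: [9]; color 5: [8].
(χ(G) = 5 ≤ 6.)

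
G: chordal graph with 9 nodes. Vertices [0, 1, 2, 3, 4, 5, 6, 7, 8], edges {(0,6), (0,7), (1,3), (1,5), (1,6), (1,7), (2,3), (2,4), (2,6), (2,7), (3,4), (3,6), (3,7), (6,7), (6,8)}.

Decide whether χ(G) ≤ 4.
Yes, G is 4-colorable

A valid 4-coloring: color 1: [4, 5, 6]; color 2: [7, 8]; color 3: [0, 3]; color 4: [1, 2].
(χ(G) = 4 ≤ 4.)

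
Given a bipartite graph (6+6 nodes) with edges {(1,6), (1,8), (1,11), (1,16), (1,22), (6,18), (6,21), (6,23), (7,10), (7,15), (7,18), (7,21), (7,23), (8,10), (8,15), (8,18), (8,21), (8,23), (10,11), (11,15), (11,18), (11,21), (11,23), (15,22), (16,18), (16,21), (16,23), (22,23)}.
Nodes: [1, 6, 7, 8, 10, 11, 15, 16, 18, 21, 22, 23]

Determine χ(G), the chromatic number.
Clique number ω(G) = 2 (lower bound: χ ≥ ω).
The graph is bipartite (no odd cycle), so 2 colors suffice: χ(G) = 2.
A valid 2-coloring: color 1: [6, 7, 8, 11, 16, 22]; color 2: [1, 10, 15, 18, 21, 23].

χ(G) = 2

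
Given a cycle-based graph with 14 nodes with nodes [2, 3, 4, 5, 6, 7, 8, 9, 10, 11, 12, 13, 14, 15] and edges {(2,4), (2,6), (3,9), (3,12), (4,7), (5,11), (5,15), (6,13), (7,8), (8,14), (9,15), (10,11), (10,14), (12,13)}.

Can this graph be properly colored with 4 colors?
A valid 4-coloring: color 1: [2, 3, 7, 11, 13, 14, 15]; color 2: [4, 5, 6, 8, 9, 10, 12].
(χ(G) = 2 ≤ 4.)

Yes, G is 4-colorable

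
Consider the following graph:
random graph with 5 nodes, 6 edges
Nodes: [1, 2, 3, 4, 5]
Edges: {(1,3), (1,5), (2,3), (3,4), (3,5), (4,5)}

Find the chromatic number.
χ(G) = 3

Clique number ω(G) = 3 (lower bound: χ ≥ ω).
The clique on [1, 3, 5] has size 3, forcing χ ≥ 3, and the coloring below uses 3 colors, so χ(G) = 3.
A valid 3-coloring: color 1: [3]; color 2: [2, 5]; color 3: [1, 4].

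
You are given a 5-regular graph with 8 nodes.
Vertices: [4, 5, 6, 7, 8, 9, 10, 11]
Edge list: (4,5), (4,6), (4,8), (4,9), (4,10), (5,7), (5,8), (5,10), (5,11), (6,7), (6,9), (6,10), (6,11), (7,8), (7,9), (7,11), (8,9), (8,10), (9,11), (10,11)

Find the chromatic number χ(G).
χ(G) = 4

Clique number ω(G) = 4 (lower bound: χ ≥ ω).
The clique on [6, 7, 9, 11] has size 4, forcing χ ≥ 4, and the coloring below uses 4 colors, so χ(G) = 4.
A valid 4-coloring: color 1: [7, 10]; color 2: [5, 9]; color 3: [4, 11]; color 4: [6, 8].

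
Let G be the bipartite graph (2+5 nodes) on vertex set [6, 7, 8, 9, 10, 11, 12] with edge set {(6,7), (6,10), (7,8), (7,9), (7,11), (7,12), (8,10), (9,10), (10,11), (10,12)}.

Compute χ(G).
Clique number ω(G) = 2 (lower bound: χ ≥ ω).
The graph is bipartite (no odd cycle), so 2 colors suffice: χ(G) = 2.
A valid 2-coloring: color 1: [7, 10]; color 2: [6, 8, 9, 11, 12].

χ(G) = 2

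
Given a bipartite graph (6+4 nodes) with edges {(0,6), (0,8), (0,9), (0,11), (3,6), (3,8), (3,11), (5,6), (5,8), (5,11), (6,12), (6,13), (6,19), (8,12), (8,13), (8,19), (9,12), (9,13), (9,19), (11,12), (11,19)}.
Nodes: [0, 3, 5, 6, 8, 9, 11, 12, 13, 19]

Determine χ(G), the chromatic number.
Clique number ω(G) = 2 (lower bound: χ ≥ ω).
The graph is bipartite (no odd cycle), so 2 colors suffice: χ(G) = 2.
A valid 2-coloring: color 1: [6, 8, 9, 11]; color 2: [0, 3, 5, 12, 13, 19].

χ(G) = 2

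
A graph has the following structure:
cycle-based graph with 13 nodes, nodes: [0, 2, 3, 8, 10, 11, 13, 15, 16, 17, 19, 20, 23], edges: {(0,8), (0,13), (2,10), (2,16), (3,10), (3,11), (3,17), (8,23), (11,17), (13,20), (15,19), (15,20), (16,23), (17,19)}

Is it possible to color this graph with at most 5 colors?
Yes, G is 5-colorable

A valid 5-coloring: color 1: [8, 10, 13, 15, 16, 17]; color 2: [0, 2, 3, 19, 20, 23]; color 3: [11].
(χ(G) = 3 ≤ 5.)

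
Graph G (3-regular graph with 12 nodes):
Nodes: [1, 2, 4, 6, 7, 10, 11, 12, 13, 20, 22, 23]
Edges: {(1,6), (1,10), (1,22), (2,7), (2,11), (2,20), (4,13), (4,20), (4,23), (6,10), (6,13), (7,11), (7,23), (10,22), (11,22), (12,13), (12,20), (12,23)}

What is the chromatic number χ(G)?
χ(G) = 3

Clique number ω(G) = 3 (lower bound: χ ≥ ω).
The clique on [1, 6, 10] has size 3, forcing χ ≥ 3, and the coloring below uses 3 colors, so χ(G) = 3.
A valid 3-coloring: color 1: [2, 4, 6, 12, 22]; color 2: [7, 10, 13, 20]; color 3: [1, 11, 23].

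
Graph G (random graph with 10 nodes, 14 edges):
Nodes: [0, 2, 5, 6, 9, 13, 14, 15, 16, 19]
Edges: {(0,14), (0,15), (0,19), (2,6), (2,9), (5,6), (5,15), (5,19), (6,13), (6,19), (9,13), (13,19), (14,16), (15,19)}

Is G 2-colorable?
The clique on vertices [0, 15, 19] has size 3 > 2, so it alone needs 3 colors.

No, G is not 2-colorable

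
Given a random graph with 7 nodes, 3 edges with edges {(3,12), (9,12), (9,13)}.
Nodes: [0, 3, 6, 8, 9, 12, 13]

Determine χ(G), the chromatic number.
χ(G) = 2

Clique number ω(G) = 2 (lower bound: χ ≥ ω).
The graph is bipartite (no odd cycle), so 2 colors suffice: χ(G) = 2.
A valid 2-coloring: color 1: [0, 6, 8, 12, 13]; color 2: [3, 9].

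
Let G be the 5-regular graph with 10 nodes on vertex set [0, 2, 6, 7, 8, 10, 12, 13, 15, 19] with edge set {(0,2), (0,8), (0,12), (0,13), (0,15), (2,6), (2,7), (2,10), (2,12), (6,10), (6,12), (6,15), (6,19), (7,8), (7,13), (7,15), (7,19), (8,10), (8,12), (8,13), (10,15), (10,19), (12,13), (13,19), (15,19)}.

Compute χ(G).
Clique number ω(G) = 4 (lower bound: χ ≥ ω).
The clique on [0, 8, 12, 13] has size 4, forcing χ ≥ 4, and the coloring below uses 4 colors, so χ(G) = 4.
A valid 4-coloring: color 1: [10, 13]; color 2: [0, 6, 7]; color 3: [12, 19]; color 4: [2, 8, 15].

χ(G) = 4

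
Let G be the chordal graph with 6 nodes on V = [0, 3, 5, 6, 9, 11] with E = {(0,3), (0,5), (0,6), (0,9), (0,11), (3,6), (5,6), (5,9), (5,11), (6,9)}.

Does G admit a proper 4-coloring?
A valid 4-coloring: color 1: [0]; color 2: [6, 11]; color 3: [3, 5]; color 4: [9].
(χ(G) = 4 ≤ 4.)

Yes, G is 4-colorable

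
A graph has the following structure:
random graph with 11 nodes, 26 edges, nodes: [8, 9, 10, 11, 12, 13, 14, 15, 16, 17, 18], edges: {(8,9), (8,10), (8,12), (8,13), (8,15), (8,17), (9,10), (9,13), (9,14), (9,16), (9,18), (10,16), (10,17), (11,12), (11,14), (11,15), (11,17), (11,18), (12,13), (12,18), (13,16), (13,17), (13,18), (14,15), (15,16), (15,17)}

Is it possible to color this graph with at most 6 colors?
A valid 6-coloring: color 1: [8, 11, 16]; color 2: [10, 13, 15]; color 3: [9, 12, 17]; color 4: [14, 18].
(χ(G) = 4 ≤ 6.)

Yes, G is 6-colorable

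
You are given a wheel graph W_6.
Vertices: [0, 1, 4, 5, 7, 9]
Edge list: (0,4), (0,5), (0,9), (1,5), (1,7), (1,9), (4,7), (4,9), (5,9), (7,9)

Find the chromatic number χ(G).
Clique number ω(G) = 3 (lower bound: χ ≥ ω).
Odd cycle [5, 1, 7, 4, 0] needs 3 colors (χ ≥ 3).
Vertex 9 is adjacent to every vertex of [0, 1, 4, 5, 7], which already need 3 colors among themselves, so 9 needs a new color (χ ≥ 4).
The coloring below uses 4 colors, so χ(G) = 4.
A valid 4-coloring: color 1: [9]; color 2: [4, 5]; color 3: [0, 1]; color 4: [7].

χ(G) = 4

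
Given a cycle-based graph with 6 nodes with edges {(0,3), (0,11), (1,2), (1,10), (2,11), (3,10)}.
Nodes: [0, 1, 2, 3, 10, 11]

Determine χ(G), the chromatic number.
Clique number ω(G) = 2 (lower bound: χ ≥ ω).
The graph is bipartite (no odd cycle), so 2 colors suffice: χ(G) = 2.
A valid 2-coloring: color 1: [1, 3, 11]; color 2: [0, 2, 10].

χ(G) = 2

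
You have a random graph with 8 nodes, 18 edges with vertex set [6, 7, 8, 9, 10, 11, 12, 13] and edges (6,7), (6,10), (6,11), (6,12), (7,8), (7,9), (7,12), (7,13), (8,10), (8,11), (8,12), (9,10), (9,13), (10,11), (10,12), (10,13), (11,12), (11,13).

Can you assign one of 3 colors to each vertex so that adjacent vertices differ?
The clique on vertices [8, 10, 11, 12] has size 4 > 3, so it alone needs 4 colors.

No, G is not 3-colorable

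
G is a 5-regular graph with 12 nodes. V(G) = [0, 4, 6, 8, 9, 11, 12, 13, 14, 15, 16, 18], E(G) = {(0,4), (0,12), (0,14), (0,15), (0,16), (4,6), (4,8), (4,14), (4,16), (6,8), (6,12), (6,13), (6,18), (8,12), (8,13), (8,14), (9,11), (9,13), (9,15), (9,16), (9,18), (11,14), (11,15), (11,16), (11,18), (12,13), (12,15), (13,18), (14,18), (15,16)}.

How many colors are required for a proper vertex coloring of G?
χ(G) = 4

Clique number ω(G) = 4 (lower bound: χ ≥ ω).
The clique on [6, 8, 12, 13] has size 4, forcing χ ≥ 4, and the coloring below uses 4 colors, so χ(G) = 4.
A valid 4-coloring: color 1: [0, 8, 11]; color 2: [4, 13, 15]; color 3: [6, 9, 14]; color 4: [12, 16, 18].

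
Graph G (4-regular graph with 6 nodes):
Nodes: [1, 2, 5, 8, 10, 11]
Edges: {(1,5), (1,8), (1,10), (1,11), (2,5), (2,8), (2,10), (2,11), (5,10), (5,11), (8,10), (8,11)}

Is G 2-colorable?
The clique on vertices [1, 8, 10] has size 3 > 2, so it alone needs 3 colors.

No, G is not 2-colorable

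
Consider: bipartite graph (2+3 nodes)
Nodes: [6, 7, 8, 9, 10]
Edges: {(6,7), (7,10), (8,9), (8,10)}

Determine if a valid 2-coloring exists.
A valid 2-coloring: color 1: [7, 8]; color 2: [6, 9, 10].
(χ(G) = 2 ≤ 2.)

Yes, G is 2-colorable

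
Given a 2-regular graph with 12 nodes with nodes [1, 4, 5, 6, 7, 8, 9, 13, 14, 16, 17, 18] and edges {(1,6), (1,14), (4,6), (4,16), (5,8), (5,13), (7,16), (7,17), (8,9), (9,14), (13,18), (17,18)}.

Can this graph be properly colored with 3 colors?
A valid 3-coloring: color 1: [6, 8, 13, 14, 16, 17]; color 2: [1, 4, 5, 7, 9, 18].
(χ(G) = 2 ≤ 3.)

Yes, G is 3-colorable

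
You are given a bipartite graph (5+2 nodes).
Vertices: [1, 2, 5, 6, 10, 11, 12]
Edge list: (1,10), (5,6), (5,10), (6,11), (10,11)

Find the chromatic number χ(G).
χ(G) = 2

Clique number ω(G) = 2 (lower bound: χ ≥ ω).
The graph is bipartite (no odd cycle), so 2 colors suffice: χ(G) = 2.
A valid 2-coloring: color 1: [2, 6, 10, 12]; color 2: [1, 5, 11].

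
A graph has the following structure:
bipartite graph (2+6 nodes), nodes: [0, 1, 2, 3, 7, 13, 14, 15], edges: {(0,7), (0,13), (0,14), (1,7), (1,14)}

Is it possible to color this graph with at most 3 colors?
Yes, G is 3-colorable

A valid 3-coloring: color 1: [0, 1, 2, 3, 15]; color 2: [7, 13, 14].
(χ(G) = 2 ≤ 3.)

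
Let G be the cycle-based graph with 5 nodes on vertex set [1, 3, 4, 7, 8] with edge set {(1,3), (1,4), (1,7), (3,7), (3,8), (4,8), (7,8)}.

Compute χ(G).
χ(G) = 3

Clique number ω(G) = 3 (lower bound: χ ≥ ω).
The clique on [3, 7, 8] has size 3, forcing χ ≥ 3, and the coloring below uses 3 colors, so χ(G) = 3.
A valid 3-coloring: color 1: [1, 8]; color 2: [3, 4]; color 3: [7].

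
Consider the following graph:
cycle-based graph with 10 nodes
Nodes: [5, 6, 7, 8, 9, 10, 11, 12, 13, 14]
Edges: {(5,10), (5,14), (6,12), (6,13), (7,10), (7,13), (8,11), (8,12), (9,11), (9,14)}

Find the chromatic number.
Clique number ω(G) = 2 (lower bound: χ ≥ ω).
The graph is bipartite (no odd cycle), so 2 colors suffice: χ(G) = 2.
A valid 2-coloring: color 1: [5, 6, 7, 8, 9]; color 2: [10, 11, 12, 13, 14].

χ(G) = 2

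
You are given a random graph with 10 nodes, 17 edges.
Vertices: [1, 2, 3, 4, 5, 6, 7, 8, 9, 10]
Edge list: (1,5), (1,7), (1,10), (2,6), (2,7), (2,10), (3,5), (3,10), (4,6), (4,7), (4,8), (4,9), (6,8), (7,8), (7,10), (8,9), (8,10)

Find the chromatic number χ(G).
χ(G) = 3

Clique number ω(G) = 3 (lower bound: χ ≥ ω).
The clique on [4, 6, 8] has size 3, forcing χ ≥ 3, and the coloring below uses 3 colors, so χ(G) = 3.
A valid 3-coloring: color 1: [4, 5, 10]; color 2: [1, 2, 3, 8]; color 3: [6, 7, 9].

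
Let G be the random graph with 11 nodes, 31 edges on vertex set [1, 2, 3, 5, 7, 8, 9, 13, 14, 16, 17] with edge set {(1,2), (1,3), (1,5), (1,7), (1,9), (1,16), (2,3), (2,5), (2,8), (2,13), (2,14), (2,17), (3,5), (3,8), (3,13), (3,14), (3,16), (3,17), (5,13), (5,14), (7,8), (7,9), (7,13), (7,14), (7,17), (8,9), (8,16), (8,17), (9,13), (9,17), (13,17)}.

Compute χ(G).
Clique number ω(G) = 4 (lower bound: χ ≥ ω).
The clique on [7, 8, 9, 17] has size 4, forcing χ ≥ 4, and the coloring below uses 4 colors, so χ(G) = 4.
A valid 4-coloring: color 1: [3, 9]; color 2: [2, 7, 16]; color 3: [1, 8, 13, 14]; color 4: [5, 17].

χ(G) = 4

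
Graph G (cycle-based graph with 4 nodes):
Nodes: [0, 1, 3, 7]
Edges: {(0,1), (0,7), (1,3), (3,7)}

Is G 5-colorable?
Yes, G is 5-colorable

A valid 5-coloring: color 1: [1, 7]; color 2: [0, 3].
(χ(G) = 2 ≤ 5.)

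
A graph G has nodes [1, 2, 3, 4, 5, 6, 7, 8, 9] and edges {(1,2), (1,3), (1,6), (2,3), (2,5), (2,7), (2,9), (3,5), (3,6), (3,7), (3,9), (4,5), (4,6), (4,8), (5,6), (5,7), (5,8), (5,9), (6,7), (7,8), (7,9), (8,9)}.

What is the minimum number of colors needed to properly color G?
Clique number ω(G) = 5 (lower bound: χ ≥ ω).
The clique on [2, 3, 5, 7, 9] has size 5, forcing χ ≥ 5, and the coloring below uses 5 colors, so χ(G) = 5.
A valid 5-coloring: color 1: [1, 5]; color 2: [4, 7]; color 3: [3, 8]; color 4: [2, 6]; color 5: [9].

χ(G) = 5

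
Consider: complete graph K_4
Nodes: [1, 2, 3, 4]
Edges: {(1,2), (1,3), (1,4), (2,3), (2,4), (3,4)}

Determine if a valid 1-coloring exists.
No, G is not 1-colorable

The clique on vertices [1, 2, 3, 4] has size 4 > 1, so it alone needs 4 colors.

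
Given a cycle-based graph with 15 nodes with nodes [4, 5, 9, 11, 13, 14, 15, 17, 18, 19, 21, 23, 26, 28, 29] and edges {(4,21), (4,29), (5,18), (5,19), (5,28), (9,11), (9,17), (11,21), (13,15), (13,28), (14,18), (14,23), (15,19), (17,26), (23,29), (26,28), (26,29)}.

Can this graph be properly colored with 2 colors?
No, G is not 2-colorable

Odd cycle [4, 21, 11, 9, 17, 26, 29] needs 3 colors (χ ≥ 3).
Hence χ(G) ≥ 3 > 2, so no proper 2-coloring exists.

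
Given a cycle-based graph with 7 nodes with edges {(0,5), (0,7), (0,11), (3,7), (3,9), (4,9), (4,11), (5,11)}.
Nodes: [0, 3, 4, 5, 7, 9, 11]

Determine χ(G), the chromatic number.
χ(G) = 3

Clique number ω(G) = 3 (lower bound: χ ≥ ω).
The clique on [0, 5, 11] has size 3, forcing χ ≥ 3, and the coloring below uses 3 colors, so χ(G) = 3.
A valid 3-coloring: color 1: [0, 3, 4]; color 2: [7, 9, 11]; color 3: [5].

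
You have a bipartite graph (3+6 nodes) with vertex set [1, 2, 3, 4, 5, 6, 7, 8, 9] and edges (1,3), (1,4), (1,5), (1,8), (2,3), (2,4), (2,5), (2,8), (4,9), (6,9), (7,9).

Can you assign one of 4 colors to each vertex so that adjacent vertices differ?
A valid 4-coloring: color 1: [1, 2, 9]; color 2: [3, 4, 5, 6, 7, 8].
(χ(G) = 2 ≤ 4.)

Yes, G is 4-colorable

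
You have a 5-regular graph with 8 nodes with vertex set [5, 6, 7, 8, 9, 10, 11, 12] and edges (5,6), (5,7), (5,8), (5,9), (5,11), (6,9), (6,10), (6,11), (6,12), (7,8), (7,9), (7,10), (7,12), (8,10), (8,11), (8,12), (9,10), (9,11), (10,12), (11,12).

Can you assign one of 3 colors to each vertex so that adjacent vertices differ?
No, G is not 3-colorable

The clique on vertices [7, 8, 10, 12] has size 4 > 3, so it alone needs 4 colors.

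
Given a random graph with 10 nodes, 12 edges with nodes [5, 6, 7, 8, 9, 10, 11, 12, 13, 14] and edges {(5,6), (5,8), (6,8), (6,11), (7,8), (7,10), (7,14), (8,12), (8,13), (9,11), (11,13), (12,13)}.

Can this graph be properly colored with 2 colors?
No, G is not 2-colorable

The clique on vertices [8, 12, 13] has size 3 > 2, so it alone needs 3 colors.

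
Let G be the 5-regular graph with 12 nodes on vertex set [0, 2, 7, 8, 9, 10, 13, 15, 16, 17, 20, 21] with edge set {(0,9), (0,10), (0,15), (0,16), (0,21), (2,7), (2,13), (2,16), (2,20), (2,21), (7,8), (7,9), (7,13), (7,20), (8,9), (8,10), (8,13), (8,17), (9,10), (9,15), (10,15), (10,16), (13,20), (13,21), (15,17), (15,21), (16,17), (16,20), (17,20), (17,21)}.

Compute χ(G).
Clique number ω(G) = 4 (lower bound: χ ≥ ω).
The clique on [0, 9, 10, 15] has size 4, forcing χ ≥ 4, and the coloring below uses 4 colors, so χ(G) = 4.
A valid 4-coloring: color 1: [13, 15, 16]; color 2: [0, 8, 20]; color 3: [7, 10, 21]; color 4: [2, 9, 17].

χ(G) = 4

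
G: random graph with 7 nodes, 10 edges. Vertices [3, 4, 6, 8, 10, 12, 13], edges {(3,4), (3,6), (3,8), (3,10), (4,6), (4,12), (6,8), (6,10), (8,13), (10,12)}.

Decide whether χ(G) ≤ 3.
A valid 3-coloring: color 1: [6, 12, 13]; color 2: [3]; color 3: [4, 8, 10].
(χ(G) = 3 ≤ 3.)

Yes, G is 3-colorable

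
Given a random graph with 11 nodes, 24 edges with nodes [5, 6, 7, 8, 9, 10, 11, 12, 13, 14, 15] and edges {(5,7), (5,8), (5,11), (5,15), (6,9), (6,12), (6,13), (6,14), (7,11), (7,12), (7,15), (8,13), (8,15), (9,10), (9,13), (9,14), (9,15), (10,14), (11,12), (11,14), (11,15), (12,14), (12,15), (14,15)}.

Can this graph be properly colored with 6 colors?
A valid 6-coloring: color 1: [10, 13, 15]; color 2: [7, 8, 14]; color 3: [5, 9, 12]; color 4: [6, 11].
(χ(G) = 4 ≤ 6.)

Yes, G is 6-colorable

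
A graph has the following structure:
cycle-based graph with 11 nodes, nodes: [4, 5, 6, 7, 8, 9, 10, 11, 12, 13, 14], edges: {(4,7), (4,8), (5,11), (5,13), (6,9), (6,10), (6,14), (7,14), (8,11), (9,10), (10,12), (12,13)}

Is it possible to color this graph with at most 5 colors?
A valid 5-coloring: color 1: [5, 6, 7, 8, 12]; color 2: [4, 10, 11, 13, 14]; color 3: [9].
(χ(G) = 3 ≤ 5.)

Yes, G is 5-colorable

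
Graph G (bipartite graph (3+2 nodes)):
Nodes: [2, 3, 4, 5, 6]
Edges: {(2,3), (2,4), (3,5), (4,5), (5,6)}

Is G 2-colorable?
Yes, G is 2-colorable

A valid 2-coloring: color 1: [2, 5]; color 2: [3, 4, 6].
(χ(G) = 2 ≤ 2.)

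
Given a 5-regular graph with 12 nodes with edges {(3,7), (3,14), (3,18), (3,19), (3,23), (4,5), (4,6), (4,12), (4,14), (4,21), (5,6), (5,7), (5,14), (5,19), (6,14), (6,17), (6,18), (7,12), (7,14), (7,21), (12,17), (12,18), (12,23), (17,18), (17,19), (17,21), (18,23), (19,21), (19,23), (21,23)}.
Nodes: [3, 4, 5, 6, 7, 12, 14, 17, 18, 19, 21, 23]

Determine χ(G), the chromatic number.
χ(G) = 4

Clique number ω(G) = 4 (lower bound: χ ≥ ω).
The clique on [4, 5, 6, 14] has size 4, forcing χ ≥ 4, and the coloring below uses 4 colors, so χ(G) = 4.
A valid 4-coloring: color 1: [14, 18, 19]; color 2: [3, 6, 12, 21]; color 3: [5, 17, 23]; color 4: [4, 7].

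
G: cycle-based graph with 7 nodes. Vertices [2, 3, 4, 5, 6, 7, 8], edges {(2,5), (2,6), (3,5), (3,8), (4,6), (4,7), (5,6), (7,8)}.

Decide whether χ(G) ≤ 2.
No, G is not 2-colorable

The clique on vertices [2, 5, 6] has size 3 > 2, so it alone needs 3 colors.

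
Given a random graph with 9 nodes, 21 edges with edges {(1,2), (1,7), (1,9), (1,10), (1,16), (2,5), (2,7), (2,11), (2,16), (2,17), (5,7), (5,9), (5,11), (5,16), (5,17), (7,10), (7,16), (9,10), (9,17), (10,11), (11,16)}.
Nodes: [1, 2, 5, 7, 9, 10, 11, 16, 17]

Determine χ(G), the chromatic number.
χ(G) = 4

Clique number ω(G) = 4 (lower bound: χ ≥ ω).
The clique on [1, 2, 7, 16] has size 4, forcing χ ≥ 4, and the coloring below uses 4 colors, so χ(G) = 4.
A valid 4-coloring: color 1: [1, 5]; color 2: [2, 10]; color 3: [16, 17]; color 4: [7, 9, 11].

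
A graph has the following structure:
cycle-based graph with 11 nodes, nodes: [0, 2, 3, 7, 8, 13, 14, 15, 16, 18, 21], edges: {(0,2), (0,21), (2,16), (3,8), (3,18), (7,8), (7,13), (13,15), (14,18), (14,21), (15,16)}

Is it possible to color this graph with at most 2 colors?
Odd cycle [15, 13, 7, 8, 3, 18, 14, 21, 0, 2, 16] needs 3 colors (χ ≥ 3).
Hence χ(G) ≥ 3 > 2, so no proper 2-coloring exists.

No, G is not 2-colorable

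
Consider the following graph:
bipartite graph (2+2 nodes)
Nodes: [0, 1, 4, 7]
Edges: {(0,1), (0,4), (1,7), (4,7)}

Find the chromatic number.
χ(G) = 2

Clique number ω(G) = 2 (lower bound: χ ≥ ω).
The graph is bipartite (no odd cycle), so 2 colors suffice: χ(G) = 2.
A valid 2-coloring: color 1: [0, 7]; color 2: [1, 4].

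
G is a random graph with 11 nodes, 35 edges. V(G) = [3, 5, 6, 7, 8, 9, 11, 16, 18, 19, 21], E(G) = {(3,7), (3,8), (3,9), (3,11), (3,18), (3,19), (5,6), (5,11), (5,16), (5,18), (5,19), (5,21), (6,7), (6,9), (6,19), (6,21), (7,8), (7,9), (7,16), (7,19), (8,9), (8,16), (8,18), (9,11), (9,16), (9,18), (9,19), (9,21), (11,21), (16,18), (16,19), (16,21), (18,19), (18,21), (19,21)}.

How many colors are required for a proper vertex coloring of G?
χ(G) = 5

Clique number ω(G) = 5 (lower bound: χ ≥ ω).
The clique on [9, 16, 18, 19, 21] has size 5, forcing χ ≥ 5, and the coloring below uses 5 colors, so χ(G) = 5.
A valid 5-coloring: color 1: [5, 9]; color 2: [8, 11, 19]; color 3: [3, 21]; color 4: [7, 18]; color 5: [6, 16].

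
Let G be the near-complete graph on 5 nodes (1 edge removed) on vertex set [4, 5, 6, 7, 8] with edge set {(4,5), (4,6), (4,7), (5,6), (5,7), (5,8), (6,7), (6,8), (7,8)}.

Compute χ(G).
Clique number ω(G) = 4 (lower bound: χ ≥ ω).
The clique on [5, 6, 7, 8] has size 4, forcing χ ≥ 4, and the coloring below uses 4 colors, so χ(G) = 4.
A valid 4-coloring: color 1: [5]; color 2: [6]; color 3: [7]; color 4: [4, 8].

χ(G) = 4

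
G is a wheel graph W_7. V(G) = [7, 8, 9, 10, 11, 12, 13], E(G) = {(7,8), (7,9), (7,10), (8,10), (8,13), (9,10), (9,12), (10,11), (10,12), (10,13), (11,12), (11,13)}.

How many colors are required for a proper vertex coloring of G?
Clique number ω(G) = 3 (lower bound: χ ≥ ω).
The clique on [10, 11, 12] has size 3, forcing χ ≥ 3, and the coloring below uses 3 colors, so χ(G) = 3.
A valid 3-coloring: color 1: [10]; color 2: [7, 12, 13]; color 3: [8, 9, 11].

χ(G) = 3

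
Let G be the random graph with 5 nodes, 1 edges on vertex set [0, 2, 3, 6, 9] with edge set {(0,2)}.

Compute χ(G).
Clique number ω(G) = 2 (lower bound: χ ≥ ω).
The graph is bipartite (no odd cycle), so 2 colors suffice: χ(G) = 2.
A valid 2-coloring: color 1: [2, 3, 6, 9]; color 2: [0].

χ(G) = 2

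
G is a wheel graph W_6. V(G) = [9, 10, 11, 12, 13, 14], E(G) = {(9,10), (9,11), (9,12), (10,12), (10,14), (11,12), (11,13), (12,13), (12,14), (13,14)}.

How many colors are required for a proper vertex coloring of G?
Clique number ω(G) = 3 (lower bound: χ ≥ ω).
Odd cycle [9, 11, 13, 14, 10] needs 3 colors (χ ≥ 3).
Vertex 12 is adjacent to every vertex of [9, 10, 11, 13, 14], which already need 3 colors among themselves, so 12 needs a new color (χ ≥ 4).
The coloring below uses 4 colors, so χ(G) = 4.
A valid 4-coloring: color 1: [12]; color 2: [9, 14]; color 3: [10, 11]; color 4: [13].

χ(G) = 4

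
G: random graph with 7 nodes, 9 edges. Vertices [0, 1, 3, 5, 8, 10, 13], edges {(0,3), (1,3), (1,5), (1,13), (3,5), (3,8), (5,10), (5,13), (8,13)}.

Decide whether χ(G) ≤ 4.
A valid 4-coloring: color 1: [3, 10, 13]; color 2: [0, 5, 8]; color 3: [1].
(χ(G) = 3 ≤ 4.)

Yes, G is 4-colorable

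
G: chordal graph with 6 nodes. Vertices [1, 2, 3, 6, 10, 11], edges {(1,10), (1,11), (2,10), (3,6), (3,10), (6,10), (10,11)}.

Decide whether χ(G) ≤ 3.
Yes, G is 3-colorable

A valid 3-coloring: color 1: [10]; color 2: [2, 6, 11]; color 3: [1, 3].
(χ(G) = 3 ≤ 3.)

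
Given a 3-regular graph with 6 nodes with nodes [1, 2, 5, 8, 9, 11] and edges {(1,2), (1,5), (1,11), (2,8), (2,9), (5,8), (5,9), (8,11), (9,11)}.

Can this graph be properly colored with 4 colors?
A valid 4-coloring: color 1: [1, 8, 9]; color 2: [2, 5, 11].
(χ(G) = 2 ≤ 4.)

Yes, G is 4-colorable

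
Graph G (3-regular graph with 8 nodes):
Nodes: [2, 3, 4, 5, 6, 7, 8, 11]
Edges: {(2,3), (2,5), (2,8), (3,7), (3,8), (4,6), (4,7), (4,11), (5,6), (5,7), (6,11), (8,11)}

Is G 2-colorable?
The clique on vertices [2, 3, 8] has size 3 > 2, so it alone needs 3 colors.

No, G is not 2-colorable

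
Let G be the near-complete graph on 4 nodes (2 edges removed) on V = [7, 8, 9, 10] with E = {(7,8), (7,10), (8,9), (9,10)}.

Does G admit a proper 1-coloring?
No, G is not 1-colorable

Edge (8,9) forces its endpoints to differ, so 1 color is not enough.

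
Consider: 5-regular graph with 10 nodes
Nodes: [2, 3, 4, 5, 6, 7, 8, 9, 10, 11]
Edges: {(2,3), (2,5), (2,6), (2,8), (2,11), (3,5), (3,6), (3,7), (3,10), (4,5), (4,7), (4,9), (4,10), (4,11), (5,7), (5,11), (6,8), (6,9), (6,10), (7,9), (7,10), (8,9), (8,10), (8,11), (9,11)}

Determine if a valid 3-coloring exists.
Odd cycle [6, 8, 11, 5, 3] needs 3 colors (χ ≥ 3).
Vertex 2 is adjacent to every vertex of [3, 5, 6, 8, 11], which already need 3 colors among themselves, so 2 needs a new color (χ ≥ 4).
Hence χ(G) ≥ 4 > 3, so no proper 3-coloring exists.

No, G is not 3-colorable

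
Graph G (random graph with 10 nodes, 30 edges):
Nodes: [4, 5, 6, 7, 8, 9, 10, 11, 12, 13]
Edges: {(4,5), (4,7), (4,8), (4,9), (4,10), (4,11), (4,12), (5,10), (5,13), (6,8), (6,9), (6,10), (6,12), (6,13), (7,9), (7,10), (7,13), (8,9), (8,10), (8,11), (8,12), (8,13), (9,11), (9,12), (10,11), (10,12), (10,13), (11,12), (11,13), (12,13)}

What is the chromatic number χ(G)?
χ(G) = 5

Clique number ω(G) = 5 (lower bound: χ ≥ ω).
The clique on [4, 8, 9, 11, 12] has size 5, forcing χ ≥ 5, and the coloring below uses 5 colors, so χ(G) = 5.
A valid 5-coloring: color 1: [9, 10]; color 2: [4, 13]; color 3: [5, 7, 8]; color 4: [12]; color 5: [6, 11].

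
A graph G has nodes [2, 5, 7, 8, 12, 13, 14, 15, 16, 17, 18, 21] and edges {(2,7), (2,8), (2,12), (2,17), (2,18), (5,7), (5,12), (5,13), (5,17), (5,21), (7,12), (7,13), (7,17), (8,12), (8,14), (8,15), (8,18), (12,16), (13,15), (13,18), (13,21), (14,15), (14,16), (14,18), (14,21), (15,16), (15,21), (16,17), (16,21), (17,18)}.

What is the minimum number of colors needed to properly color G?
χ(G) = 4

Clique number ω(G) = 4 (lower bound: χ ≥ ω).
The clique on [14, 15, 16, 21] has size 4, forcing χ ≥ 4, and the coloring below uses 4 colors, so χ(G) = 4.
A valid 4-coloring: color 1: [12, 15, 18]; color 2: [2, 5, 16]; color 3: [7, 8, 21]; color 4: [13, 14, 17].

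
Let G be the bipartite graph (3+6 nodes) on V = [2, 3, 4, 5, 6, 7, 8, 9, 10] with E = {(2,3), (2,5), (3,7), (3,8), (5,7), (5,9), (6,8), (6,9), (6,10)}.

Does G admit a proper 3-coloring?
A valid 3-coloring: color 1: [3, 4, 5, 6]; color 2: [2, 7, 8, 9, 10].
(χ(G) = 2 ≤ 3.)

Yes, G is 3-colorable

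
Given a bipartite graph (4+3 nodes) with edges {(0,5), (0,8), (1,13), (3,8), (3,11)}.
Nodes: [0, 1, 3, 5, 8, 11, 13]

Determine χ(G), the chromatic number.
Clique number ω(G) = 2 (lower bound: χ ≥ ω).
The graph is bipartite (no odd cycle), so 2 colors suffice: χ(G) = 2.
A valid 2-coloring: color 1: [5, 8, 11, 13]; color 2: [0, 1, 3].

χ(G) = 2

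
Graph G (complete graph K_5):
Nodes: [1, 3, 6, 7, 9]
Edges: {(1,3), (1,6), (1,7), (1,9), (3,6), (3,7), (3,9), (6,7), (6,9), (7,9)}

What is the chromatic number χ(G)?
χ(G) = 5

Clique number ω(G) = 5 (lower bound: χ ≥ ω).
The clique on [1, 3, 6, 7, 9] has size 5, forcing χ ≥ 5, and the coloring below uses 5 colors, so χ(G) = 5.
A valid 5-coloring: color 1: [9]; color 2: [6]; color 3: [3]; color 4: [7]; color 5: [1].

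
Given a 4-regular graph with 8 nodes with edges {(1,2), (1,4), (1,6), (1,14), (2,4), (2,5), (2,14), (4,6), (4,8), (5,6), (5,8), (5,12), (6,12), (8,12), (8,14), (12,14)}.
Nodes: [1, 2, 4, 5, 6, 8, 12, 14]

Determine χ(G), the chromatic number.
Clique number ω(G) = 3 (lower bound: χ ≥ ω).
The clique on [5, 8, 12] has size 3, forcing χ ≥ 3, and the coloring below uses 3 colors, so χ(G) = 3.
A valid 3-coloring: color 1: [2, 6, 8]; color 2: [4, 5, 14]; color 3: [1, 12].

χ(G) = 3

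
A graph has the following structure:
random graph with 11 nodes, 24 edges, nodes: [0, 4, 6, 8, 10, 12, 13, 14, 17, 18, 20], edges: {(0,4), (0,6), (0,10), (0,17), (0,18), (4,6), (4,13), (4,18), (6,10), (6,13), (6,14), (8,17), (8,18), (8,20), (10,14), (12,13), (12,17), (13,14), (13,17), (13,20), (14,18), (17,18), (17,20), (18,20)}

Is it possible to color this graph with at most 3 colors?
No, G is not 3-colorable

The clique on vertices [8, 17, 18, 20] has size 4 > 3, so it alone needs 4 colors.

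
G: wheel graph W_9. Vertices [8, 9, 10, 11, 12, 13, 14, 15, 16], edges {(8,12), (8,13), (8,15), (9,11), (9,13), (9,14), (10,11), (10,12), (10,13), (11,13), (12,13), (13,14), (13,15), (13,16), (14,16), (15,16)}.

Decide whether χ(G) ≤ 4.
A valid 4-coloring: color 1: [13]; color 2: [8, 9, 10, 16]; color 3: [11, 12, 14, 15].
(χ(G) = 3 ≤ 4.)

Yes, G is 4-colorable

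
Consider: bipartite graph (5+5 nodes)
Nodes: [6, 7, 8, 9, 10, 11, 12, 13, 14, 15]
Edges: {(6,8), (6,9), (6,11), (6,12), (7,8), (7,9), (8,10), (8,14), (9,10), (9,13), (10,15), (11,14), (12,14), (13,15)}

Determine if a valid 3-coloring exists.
Yes, G is 3-colorable

A valid 3-coloring: color 1: [6, 7, 10, 13, 14]; color 2: [8, 9, 11, 12, 15].
(χ(G) = 2 ≤ 3.)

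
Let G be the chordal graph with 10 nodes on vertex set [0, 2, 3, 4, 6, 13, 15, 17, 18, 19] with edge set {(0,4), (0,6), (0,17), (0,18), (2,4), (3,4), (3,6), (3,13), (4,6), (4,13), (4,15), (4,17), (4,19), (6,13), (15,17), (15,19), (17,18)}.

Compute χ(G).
Clique number ω(G) = 4 (lower bound: χ ≥ ω).
The clique on [3, 4, 6, 13] has size 4, forcing χ ≥ 4, and the coloring below uses 4 colors, so χ(G) = 4.
A valid 4-coloring: color 1: [4, 18]; color 2: [0, 2, 3, 15]; color 3: [6, 17, 19]; color 4: [13].

χ(G) = 4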